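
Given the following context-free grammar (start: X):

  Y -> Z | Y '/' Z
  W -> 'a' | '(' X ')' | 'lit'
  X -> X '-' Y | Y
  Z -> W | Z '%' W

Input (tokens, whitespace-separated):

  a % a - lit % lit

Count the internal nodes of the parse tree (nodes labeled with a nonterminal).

12

[X [X [Y [Z [Z [W a]] % [W a]]]] - [Y [Z [Z [W lit]] % [W lit]]]]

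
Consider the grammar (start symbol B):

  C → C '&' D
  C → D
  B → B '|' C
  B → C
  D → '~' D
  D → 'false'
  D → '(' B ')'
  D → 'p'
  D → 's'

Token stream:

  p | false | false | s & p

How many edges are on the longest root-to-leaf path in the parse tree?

6

[B [B [B [B [C [D p]]] | [C [D false]]] | [C [D false]]] | [C [C [D s]] & [D p]]]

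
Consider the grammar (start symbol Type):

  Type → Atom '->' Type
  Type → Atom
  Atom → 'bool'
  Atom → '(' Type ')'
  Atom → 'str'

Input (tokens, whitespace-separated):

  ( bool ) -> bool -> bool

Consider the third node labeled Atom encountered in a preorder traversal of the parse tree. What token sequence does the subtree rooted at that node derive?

[Type [Atom ( [Type [Atom bool]] )] -> [Type [Atom bool] -> [Type [Atom bool]]]]

bool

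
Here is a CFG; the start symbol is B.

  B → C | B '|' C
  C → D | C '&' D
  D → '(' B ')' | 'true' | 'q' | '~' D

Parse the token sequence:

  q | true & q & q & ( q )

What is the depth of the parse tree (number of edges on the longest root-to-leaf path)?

6

[B [B [C [D q]]] | [C [C [C [C [D true]] & [D q]] & [D q]] & [D ( [B [C [D q]]] )]]]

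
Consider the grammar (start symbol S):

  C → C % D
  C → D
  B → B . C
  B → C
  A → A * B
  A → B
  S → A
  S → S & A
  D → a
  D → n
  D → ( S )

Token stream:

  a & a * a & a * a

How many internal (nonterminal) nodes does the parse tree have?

23

[S [S [S [A [B [C [D a]]]]] & [A [A [B [C [D a]]]] * [B [C [D a]]]]] & [A [A [B [C [D a]]]] * [B [C [D a]]]]]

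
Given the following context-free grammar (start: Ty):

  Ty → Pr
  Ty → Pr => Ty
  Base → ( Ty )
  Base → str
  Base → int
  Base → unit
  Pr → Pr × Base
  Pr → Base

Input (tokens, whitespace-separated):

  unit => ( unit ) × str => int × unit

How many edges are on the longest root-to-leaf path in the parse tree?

8

[Ty [Pr [Base unit]] => [Ty [Pr [Pr [Base ( [Ty [Pr [Base unit]]] )]] × [Base str]] => [Ty [Pr [Pr [Base int]] × [Base unit]]]]]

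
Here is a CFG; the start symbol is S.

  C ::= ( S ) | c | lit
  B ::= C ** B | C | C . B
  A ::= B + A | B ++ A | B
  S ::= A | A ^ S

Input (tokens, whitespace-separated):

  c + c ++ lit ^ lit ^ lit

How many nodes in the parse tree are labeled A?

5

[S [A [B [C c]] + [A [B [C c]] ++ [A [B [C lit]]]]] ^ [S [A [B [C lit]]] ^ [S [A [B [C lit]]]]]]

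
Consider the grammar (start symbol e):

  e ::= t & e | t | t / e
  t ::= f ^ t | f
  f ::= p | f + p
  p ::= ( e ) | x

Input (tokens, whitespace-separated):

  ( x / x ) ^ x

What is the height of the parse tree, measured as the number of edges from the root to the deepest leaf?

[e [t [f [p ( [e [t [f [p x]]] / [e [t [f [p x]]]]] )]] ^ [t [f [p x]]]]]

9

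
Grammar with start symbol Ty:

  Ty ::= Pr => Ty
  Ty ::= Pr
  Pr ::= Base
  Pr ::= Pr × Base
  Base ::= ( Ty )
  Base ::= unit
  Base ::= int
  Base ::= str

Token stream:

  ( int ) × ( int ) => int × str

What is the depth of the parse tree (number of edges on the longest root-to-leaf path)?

[Ty [Pr [Pr [Base ( [Ty [Pr [Base int]]] )]] × [Base ( [Ty [Pr [Base int]]] )]] => [Ty [Pr [Pr [Base int]] × [Base str]]]]

7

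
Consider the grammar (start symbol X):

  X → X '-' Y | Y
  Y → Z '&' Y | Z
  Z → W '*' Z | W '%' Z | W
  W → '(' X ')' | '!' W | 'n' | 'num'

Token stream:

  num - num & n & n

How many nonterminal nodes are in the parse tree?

[X [X [Y [Z [W num]]]] - [Y [Z [W num]] & [Y [Z [W n]] & [Y [Z [W n]]]]]]

14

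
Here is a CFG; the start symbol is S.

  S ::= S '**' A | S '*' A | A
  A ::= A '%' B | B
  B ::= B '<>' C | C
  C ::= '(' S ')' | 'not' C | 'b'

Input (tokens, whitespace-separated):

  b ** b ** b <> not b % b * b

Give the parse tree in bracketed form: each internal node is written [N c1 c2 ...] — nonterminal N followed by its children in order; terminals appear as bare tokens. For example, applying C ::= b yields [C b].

S
S * A
S ** A * A
S ** A ** A * A
A ** A ** A * A
B ** A ** A * A
C ** A ** A * A
b ** A ** A * A
b ** B ** A * A
b ** C ** A * A
b ** b ** A * A
b ** b ** A % B * A
b ** b ** B % B * A
b ** b ** B <> C % B * A
b ** b ** C <> C % B * A
b ** b ** b <> C % B * A
b ** b ** b <> not C % B * A
b ** b ** b <> not b % B * A
b ** b ** b <> not b % C * A
b ** b ** b <> not b % b * A
b ** b ** b <> not b % b * B
b ** b ** b <> not b % b * C
b ** b ** b <> not b % b * b

[S [S [S [S [A [B [C b]]]] ** [A [B [C b]]]] ** [A [A [B [B [C b]] <> [C not [C b]]]] % [B [C b]]]] * [A [B [C b]]]]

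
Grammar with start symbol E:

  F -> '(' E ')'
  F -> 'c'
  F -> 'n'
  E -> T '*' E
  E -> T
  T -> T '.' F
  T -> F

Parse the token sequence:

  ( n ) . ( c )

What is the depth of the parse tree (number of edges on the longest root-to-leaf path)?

7

[E [T [T [F ( [E [T [F n]]] )]] . [F ( [E [T [F c]]] )]]]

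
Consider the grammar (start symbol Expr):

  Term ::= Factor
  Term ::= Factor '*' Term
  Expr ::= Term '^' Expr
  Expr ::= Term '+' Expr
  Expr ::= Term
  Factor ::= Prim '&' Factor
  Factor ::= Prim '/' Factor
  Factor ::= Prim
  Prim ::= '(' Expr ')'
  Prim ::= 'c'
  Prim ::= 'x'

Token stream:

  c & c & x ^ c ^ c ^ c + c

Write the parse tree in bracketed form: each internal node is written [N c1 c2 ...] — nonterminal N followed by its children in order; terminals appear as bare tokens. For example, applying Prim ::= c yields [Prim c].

[Expr [Term [Factor [Prim c] & [Factor [Prim c] & [Factor [Prim x]]]]] ^ [Expr [Term [Factor [Prim c]]] ^ [Expr [Term [Factor [Prim c]]] ^ [Expr [Term [Factor [Prim c]]] + [Expr [Term [Factor [Prim c]]]]]]]]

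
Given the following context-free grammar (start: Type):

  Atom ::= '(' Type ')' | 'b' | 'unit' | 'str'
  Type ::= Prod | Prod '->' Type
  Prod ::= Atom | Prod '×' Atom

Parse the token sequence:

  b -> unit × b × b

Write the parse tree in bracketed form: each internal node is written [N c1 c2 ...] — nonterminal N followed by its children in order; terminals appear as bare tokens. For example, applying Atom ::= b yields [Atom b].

Type
Prod -> Type
Atom -> Type
b -> Type
b -> Prod
b -> Prod × Atom
b -> Prod × Atom × Atom
b -> Atom × Atom × Atom
b -> unit × Atom × Atom
b -> unit × b × Atom
b -> unit × b × b

[Type [Prod [Atom b]] -> [Type [Prod [Prod [Prod [Atom unit]] × [Atom b]] × [Atom b]]]]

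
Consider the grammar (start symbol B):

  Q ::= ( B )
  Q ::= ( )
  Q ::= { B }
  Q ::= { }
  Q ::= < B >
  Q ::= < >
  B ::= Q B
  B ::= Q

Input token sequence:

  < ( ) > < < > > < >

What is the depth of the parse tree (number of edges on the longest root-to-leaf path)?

[B [Q < [B [Q ( )]] >] [B [Q < [B [Q < >]] >] [B [Q < >]]]]

5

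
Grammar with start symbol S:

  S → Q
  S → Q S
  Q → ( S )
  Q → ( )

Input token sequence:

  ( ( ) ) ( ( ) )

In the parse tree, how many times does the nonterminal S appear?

[S [Q ( [S [Q ( )]] )] [S [Q ( [S [Q ( )]] )]]]

4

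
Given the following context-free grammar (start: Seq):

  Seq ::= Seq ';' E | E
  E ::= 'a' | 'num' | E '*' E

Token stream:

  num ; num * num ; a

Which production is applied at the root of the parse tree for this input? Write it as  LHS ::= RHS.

Seq ::= Seq ';' E

[Seq [Seq [Seq [E num]] ; [E [E num] * [E num]]] ; [E a]]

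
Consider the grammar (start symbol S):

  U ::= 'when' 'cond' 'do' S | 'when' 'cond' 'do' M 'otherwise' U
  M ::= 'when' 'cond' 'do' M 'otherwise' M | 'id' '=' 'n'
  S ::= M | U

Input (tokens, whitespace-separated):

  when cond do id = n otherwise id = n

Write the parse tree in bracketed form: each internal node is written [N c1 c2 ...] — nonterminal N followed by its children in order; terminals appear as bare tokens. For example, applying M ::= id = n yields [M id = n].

S
M
when cond do M otherwise M
when cond do id = n otherwise M
when cond do id = n otherwise id = n

[S [M when cond do [M id = n] otherwise [M id = n]]]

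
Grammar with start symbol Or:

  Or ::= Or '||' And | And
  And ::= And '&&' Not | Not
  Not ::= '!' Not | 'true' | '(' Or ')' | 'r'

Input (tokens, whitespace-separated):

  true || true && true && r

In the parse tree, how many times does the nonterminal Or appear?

2

[Or [Or [And [Not true]]] || [And [And [And [Not true]] && [Not true]] && [Not r]]]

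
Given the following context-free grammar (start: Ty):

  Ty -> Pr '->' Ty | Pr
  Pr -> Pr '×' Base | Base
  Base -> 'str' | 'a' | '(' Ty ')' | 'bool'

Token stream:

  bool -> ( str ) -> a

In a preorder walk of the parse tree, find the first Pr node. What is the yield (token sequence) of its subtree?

bool

[Ty [Pr [Base bool]] -> [Ty [Pr [Base ( [Ty [Pr [Base str]]] )]] -> [Ty [Pr [Base a]]]]]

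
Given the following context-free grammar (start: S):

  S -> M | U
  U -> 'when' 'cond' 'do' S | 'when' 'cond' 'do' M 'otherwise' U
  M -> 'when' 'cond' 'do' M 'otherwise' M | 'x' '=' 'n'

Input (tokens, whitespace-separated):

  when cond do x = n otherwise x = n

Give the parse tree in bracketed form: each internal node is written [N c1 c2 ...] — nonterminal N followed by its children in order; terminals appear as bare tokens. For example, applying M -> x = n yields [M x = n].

S
M
when cond do M otherwise M
when cond do x = n otherwise M
when cond do x = n otherwise x = n

[S [M when cond do [M x = n] otherwise [M x = n]]]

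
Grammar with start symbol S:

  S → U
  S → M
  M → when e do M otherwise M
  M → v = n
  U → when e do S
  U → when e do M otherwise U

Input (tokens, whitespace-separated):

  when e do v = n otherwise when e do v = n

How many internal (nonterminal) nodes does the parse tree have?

[S [U when e do [M v = n] otherwise [U when e do [S [M v = n]]]]]

6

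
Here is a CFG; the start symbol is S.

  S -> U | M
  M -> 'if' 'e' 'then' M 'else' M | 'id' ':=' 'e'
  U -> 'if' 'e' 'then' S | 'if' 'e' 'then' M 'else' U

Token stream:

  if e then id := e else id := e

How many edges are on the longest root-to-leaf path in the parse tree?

[S [M if e then [M id := e] else [M id := e]]]

3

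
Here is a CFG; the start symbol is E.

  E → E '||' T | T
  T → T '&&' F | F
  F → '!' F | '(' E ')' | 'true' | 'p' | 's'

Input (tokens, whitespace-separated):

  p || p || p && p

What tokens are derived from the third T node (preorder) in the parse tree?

p && p

[E [E [E [T [F p]]] || [T [F p]]] || [T [T [F p]] && [F p]]]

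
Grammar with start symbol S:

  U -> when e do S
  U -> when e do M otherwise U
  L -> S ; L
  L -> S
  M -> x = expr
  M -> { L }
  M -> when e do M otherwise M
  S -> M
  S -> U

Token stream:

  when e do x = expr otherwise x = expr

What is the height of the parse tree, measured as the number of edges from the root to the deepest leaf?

3

[S [M when e do [M x = expr] otherwise [M x = expr]]]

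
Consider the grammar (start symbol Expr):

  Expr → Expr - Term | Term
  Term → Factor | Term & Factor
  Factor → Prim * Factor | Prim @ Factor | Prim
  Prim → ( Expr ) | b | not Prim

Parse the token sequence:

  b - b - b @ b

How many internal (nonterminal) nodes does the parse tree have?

14

[Expr [Expr [Expr [Term [Factor [Prim b]]]] - [Term [Factor [Prim b]]]] - [Term [Factor [Prim b] @ [Factor [Prim b]]]]]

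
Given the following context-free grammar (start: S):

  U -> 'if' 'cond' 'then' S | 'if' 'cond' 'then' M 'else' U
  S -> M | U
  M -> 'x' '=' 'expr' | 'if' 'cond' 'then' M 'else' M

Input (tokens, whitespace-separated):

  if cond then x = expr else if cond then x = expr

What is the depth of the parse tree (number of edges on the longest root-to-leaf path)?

[S [U if cond then [M x = expr] else [U if cond then [S [M x = expr]]]]]

5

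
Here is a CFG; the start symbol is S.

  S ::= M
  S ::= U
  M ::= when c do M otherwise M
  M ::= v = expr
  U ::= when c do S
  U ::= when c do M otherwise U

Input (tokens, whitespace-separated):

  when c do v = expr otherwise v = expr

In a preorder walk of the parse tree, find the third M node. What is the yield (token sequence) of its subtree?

[S [M when c do [M v = expr] otherwise [M v = expr]]]

v = expr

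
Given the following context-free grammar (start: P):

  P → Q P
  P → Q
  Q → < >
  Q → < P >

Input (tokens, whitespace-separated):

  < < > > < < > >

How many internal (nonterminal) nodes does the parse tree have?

[P [Q < [P [Q < >]] >] [P [Q < [P [Q < >]] >]]]

8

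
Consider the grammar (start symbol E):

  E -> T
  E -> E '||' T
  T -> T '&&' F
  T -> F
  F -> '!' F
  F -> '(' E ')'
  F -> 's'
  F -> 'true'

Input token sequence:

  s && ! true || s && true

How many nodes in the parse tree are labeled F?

[E [E [T [T [F s]] && [F ! [F true]]]] || [T [T [F s]] && [F true]]]

5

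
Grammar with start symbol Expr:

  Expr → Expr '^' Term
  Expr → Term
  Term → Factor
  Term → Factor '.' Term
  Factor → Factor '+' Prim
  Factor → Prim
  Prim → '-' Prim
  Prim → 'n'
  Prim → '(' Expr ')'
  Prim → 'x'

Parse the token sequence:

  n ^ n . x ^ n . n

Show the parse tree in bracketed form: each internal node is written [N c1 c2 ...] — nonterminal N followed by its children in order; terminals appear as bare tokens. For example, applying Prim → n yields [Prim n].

Expr
Expr ^ Term
Expr ^ Term ^ Term
Term ^ Term ^ Term
Factor ^ Term ^ Term
Prim ^ Term ^ Term
n ^ Term ^ Term
n ^ Factor . Term ^ Term
n ^ Prim . Term ^ Term
n ^ n . Term ^ Term
n ^ n . Factor ^ Term
n ^ n . Prim ^ Term
n ^ n . x ^ Term
n ^ n . x ^ Factor . Term
n ^ n . x ^ Prim . Term
n ^ n . x ^ n . Term
n ^ n . x ^ n . Factor
n ^ n . x ^ n . Prim
n ^ n . x ^ n . n

[Expr [Expr [Expr [Term [Factor [Prim n]]]] ^ [Term [Factor [Prim n]] . [Term [Factor [Prim x]]]]] ^ [Term [Factor [Prim n]] . [Term [Factor [Prim n]]]]]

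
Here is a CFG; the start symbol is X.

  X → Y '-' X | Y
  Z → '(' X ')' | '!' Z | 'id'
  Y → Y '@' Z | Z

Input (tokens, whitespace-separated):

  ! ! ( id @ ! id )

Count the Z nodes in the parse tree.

[X [Y [Z ! [Z ! [Z ( [X [Y [Y [Z id]] @ [Z ! [Z id]]]] )]]]]]

6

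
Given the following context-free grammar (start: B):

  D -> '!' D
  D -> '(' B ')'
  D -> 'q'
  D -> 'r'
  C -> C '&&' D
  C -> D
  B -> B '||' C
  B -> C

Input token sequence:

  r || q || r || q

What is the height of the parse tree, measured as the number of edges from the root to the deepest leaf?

[B [B [B [B [C [D r]]] || [C [D q]]] || [C [D r]]] || [C [D q]]]

6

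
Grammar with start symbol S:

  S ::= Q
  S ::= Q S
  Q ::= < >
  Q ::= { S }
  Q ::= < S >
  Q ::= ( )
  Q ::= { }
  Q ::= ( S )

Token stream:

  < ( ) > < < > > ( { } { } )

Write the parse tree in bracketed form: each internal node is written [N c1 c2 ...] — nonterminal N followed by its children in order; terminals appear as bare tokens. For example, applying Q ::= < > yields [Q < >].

S
Q S
< S > S
< Q > S
< ( ) > S
< ( ) > Q S
< ( ) > < S > S
< ( ) > < Q > S
< ( ) > < < > > S
< ( ) > < < > > Q
< ( ) > < < > > ( S )
< ( ) > < < > > ( Q S )
< ( ) > < < > > ( { } S )
< ( ) > < < > > ( { } Q )
< ( ) > < < > > ( { } { } )

[S [Q < [S [Q ( )]] >] [S [Q < [S [Q < >]] >] [S [Q ( [S [Q { }] [S [Q { }]]] )]]]]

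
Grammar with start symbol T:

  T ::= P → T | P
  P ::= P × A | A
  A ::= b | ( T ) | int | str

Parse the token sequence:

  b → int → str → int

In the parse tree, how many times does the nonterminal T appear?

4

[T [P [A b]] → [T [P [A int]] → [T [P [A str]] → [T [P [A int]]]]]]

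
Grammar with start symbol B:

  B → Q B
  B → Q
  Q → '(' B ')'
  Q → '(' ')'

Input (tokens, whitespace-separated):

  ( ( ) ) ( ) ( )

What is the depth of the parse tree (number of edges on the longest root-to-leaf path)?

[B [Q ( [B [Q ( )]] )] [B [Q ( )] [B [Q ( )]]]]

4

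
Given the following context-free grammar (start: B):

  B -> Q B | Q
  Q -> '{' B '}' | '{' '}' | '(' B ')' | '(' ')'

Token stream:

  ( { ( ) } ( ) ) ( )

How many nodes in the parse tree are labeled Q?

5

[B [Q ( [B [Q { [B [Q ( )]] }] [B [Q ( )]]] )] [B [Q ( )]]]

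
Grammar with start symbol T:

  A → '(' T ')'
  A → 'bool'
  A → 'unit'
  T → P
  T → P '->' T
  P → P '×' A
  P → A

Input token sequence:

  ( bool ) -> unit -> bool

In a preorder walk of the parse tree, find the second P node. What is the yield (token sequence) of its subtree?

bool

[T [P [A ( [T [P [A bool]]] )]] -> [T [P [A unit]] -> [T [P [A bool]]]]]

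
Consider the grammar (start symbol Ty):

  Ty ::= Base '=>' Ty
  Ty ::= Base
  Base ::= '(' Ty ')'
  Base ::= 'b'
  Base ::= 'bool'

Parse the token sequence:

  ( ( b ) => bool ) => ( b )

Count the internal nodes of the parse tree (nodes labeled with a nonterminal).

12

[Ty [Base ( [Ty [Base ( [Ty [Base b]] )] => [Ty [Base bool]]] )] => [Ty [Base ( [Ty [Base b]] )]]]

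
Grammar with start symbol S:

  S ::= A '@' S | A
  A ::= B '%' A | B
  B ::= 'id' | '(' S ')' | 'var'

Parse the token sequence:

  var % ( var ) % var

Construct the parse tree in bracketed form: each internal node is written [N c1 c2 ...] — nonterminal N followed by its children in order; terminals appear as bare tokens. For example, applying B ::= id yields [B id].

[S [A [B var] % [A [B ( [S [A [B var]]] )] % [A [B var]]]]]

S
A
B % A
var % A
var % B % A
var % ( S ) % A
var % ( A ) % A
var % ( B ) % A
var % ( var ) % A
var % ( var ) % B
var % ( var ) % var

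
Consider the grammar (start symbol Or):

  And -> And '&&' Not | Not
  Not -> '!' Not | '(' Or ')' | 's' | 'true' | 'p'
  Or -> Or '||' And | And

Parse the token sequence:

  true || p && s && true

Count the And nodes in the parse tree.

4

[Or [Or [And [Not true]]] || [And [And [And [Not p]] && [Not s]] && [Not true]]]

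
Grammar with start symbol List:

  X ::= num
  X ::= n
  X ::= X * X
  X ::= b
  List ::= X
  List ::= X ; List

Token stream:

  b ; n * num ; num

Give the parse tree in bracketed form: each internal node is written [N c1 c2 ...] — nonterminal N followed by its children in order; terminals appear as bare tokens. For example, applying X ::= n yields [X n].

[List [X b] ; [List [X [X n] * [X num]] ; [List [X num]]]]

List
X ; List
b ; List
b ; X ; List
b ; X * X ; List
b ; n * X ; List
b ; n * num ; List
b ; n * num ; X
b ; n * num ; num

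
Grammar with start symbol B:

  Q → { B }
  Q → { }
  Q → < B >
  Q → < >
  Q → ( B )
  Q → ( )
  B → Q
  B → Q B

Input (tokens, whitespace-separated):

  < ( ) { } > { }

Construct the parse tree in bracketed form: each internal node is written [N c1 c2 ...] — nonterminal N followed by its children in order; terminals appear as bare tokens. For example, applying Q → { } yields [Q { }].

B
Q B
< B > B
< Q B > B
< ( ) B > B
< ( ) Q > B
< ( ) { } > B
< ( ) { } > Q
< ( ) { } > { }

[B [Q < [B [Q ( )] [B [Q { }]]] >] [B [Q { }]]]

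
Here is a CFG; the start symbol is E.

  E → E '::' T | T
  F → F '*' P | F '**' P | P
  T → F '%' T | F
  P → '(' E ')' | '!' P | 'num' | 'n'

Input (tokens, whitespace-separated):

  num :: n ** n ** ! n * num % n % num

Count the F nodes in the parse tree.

7

[E [E [T [F [P num]]]] :: [T [F [F [F [F [P n]] ** [P n]] ** [P ! [P n]]] * [P num]] % [T [F [P n]] % [T [F [P num]]]]]]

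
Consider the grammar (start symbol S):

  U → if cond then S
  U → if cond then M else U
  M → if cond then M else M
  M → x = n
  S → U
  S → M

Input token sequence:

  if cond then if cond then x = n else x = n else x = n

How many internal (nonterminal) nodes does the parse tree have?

[S [M if cond then [M if cond then [M x = n] else [M x = n]] else [M x = n]]]

6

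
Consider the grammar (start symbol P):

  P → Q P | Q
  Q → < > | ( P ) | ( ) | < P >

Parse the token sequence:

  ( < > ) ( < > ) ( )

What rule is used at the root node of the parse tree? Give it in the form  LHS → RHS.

[P [Q ( [P [Q < >]] )] [P [Q ( [P [Q < >]] )] [P [Q ( )]]]]

P → Q P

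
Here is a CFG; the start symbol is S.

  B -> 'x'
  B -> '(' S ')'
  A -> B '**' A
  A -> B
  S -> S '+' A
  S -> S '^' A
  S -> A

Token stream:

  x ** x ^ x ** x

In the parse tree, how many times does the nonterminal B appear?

[S [S [A [B x] ** [A [B x]]]] ^ [A [B x] ** [A [B x]]]]

4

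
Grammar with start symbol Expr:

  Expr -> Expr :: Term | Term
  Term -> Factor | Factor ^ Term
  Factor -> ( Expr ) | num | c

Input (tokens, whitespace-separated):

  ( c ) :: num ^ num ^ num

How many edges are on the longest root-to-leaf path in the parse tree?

7

[Expr [Expr [Term [Factor ( [Expr [Term [Factor c]]] )]]] :: [Term [Factor num] ^ [Term [Factor num] ^ [Term [Factor num]]]]]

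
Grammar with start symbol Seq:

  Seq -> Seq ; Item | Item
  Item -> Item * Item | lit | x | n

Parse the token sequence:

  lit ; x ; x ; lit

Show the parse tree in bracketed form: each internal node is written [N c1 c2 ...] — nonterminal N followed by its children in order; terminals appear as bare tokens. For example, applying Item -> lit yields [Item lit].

Seq
Seq ; Item
Seq ; Item ; Item
Seq ; Item ; Item ; Item
Item ; Item ; Item ; Item
lit ; Item ; Item ; Item
lit ; x ; Item ; Item
lit ; x ; x ; Item
lit ; x ; x ; lit

[Seq [Seq [Seq [Seq [Item lit]] ; [Item x]] ; [Item x]] ; [Item lit]]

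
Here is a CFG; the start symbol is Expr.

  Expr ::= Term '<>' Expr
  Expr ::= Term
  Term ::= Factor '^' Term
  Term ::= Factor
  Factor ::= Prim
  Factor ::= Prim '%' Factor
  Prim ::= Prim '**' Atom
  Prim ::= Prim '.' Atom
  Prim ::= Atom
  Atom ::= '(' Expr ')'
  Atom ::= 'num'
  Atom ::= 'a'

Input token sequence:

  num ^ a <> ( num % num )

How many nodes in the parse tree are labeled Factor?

5

[Expr [Term [Factor [Prim [Atom num]]] ^ [Term [Factor [Prim [Atom a]]]]] <> [Expr [Term [Factor [Prim [Atom ( [Expr [Term [Factor [Prim [Atom num]] % [Factor [Prim [Atom num]]]]]] )]]]]]]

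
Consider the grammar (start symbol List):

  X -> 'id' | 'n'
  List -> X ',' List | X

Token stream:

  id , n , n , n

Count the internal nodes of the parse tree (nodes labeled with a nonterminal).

8

[List [X id] , [List [X n] , [List [X n] , [List [X n]]]]]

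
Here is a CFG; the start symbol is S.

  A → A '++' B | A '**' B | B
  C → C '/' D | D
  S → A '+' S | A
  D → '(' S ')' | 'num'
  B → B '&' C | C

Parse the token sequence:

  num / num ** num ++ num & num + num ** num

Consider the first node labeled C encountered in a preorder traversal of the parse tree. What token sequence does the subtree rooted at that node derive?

[S [A [A [A [B [C [C [D num]] / [D num]]]] ** [B [C [D num]]]] ++ [B [B [C [D num]]] & [C [D num]]]] + [S [A [A [B [C [D num]]]] ** [B [C [D num]]]]]]

num / num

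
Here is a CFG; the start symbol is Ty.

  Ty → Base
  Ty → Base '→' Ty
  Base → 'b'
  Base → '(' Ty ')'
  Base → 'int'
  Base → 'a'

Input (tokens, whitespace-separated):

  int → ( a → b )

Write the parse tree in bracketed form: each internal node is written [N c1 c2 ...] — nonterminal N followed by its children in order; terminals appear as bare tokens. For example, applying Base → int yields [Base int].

Ty
Base → Ty
int → Ty
int → Base
int → ( Ty )
int → ( Base → Ty )
int → ( a → Ty )
int → ( a → Base )
int → ( a → b )

[Ty [Base int] → [Ty [Base ( [Ty [Base a] → [Ty [Base b]]] )]]]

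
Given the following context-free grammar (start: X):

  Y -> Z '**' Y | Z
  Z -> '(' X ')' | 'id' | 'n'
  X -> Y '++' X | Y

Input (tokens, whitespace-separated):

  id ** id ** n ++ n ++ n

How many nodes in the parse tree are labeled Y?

[X [Y [Z id] ** [Y [Z id] ** [Y [Z n]]]] ++ [X [Y [Z n]] ++ [X [Y [Z n]]]]]

5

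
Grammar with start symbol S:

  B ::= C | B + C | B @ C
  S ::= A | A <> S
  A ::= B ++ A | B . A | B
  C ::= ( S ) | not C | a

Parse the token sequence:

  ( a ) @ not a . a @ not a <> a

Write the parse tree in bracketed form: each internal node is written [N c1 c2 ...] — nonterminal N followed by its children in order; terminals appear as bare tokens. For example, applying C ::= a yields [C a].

S
A <> S
B . A <> S
B @ C . A <> S
C @ C . A <> S
( S ) @ C . A <> S
( A ) @ C . A <> S
( B ) @ C . A <> S
( C ) @ C . A <> S
( a ) @ C . A <> S
( a ) @ not C . A <> S
( a ) @ not a . A <> S
( a ) @ not a . B <> S
( a ) @ not a . B @ C <> S
( a ) @ not a . C @ C <> S
( a ) @ not a . a @ C <> S
( a ) @ not a . a @ not C <> S
( a ) @ not a . a @ not a <> S
( a ) @ not a . a @ not a <> A
( a ) @ not a . a @ not a <> B
( a ) @ not a . a @ not a <> C
( a ) @ not a . a @ not a <> a

[S [A [B [B [C ( [S [A [B [C a]]]] )]] @ [C not [C a]]] . [A [B [B [C a]] @ [C not [C a]]]]] <> [S [A [B [C a]]]]]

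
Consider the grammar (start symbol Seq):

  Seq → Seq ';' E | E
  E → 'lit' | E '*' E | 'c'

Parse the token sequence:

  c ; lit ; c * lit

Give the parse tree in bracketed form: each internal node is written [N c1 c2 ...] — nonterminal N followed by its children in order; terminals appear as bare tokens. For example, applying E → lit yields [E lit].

Seq
Seq ; E
Seq ; E ; E
E ; E ; E
c ; E ; E
c ; lit ; E
c ; lit ; E * E
c ; lit ; c * E
c ; lit ; c * lit

[Seq [Seq [Seq [E c]] ; [E lit]] ; [E [E c] * [E lit]]]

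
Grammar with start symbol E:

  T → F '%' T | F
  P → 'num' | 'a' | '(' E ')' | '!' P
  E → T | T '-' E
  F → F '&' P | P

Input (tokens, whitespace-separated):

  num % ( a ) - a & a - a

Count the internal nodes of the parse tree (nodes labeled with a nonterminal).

[E [T [F [P num]] % [T [F [P ( [E [T [F [P a]]]] )]]]] - [E [T [F [F [P a]] & [P a]]] - [E [T [F [P a]]]]]]

21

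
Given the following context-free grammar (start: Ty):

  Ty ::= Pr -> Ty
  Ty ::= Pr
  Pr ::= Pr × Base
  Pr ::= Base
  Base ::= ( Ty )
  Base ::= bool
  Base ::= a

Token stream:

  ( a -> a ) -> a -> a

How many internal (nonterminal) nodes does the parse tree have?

[Ty [Pr [Base ( [Ty [Pr [Base a]] -> [Ty [Pr [Base a]]]] )]] -> [Ty [Pr [Base a]] -> [Ty [Pr [Base a]]]]]

15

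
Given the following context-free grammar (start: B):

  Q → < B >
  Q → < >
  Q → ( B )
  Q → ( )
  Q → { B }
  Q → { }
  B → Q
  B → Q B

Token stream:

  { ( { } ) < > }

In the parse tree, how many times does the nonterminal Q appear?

4

[B [Q { [B [Q ( [B [Q { }]] )] [B [Q < >]]] }]]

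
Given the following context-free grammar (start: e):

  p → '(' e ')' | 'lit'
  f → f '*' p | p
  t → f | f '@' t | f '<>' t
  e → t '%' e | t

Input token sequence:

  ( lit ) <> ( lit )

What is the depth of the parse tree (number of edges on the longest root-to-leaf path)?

[e [t [f [p ( [e [t [f [p lit]]]] )]] <> [t [f [p ( [e [t [f [p lit]]]] )]]]]]

9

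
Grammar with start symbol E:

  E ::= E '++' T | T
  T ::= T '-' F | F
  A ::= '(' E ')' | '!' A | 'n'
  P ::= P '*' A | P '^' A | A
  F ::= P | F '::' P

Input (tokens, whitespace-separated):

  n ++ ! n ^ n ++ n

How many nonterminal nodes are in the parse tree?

[E [E [E [T [F [P [A n]]]]] ++ [T [F [P [P [A ! [A n]]] ^ [A n]]]]] ++ [T [F [P [A n]]]]]

18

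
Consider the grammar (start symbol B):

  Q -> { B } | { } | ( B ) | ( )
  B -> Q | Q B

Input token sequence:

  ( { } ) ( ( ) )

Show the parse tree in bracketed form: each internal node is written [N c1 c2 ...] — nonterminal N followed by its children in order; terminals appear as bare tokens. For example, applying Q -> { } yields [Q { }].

B
Q B
( B ) B
( Q ) B
( { } ) B
( { } ) Q
( { } ) ( B )
( { } ) ( Q )
( { } ) ( ( ) )

[B [Q ( [B [Q { }]] )] [B [Q ( [B [Q ( )]] )]]]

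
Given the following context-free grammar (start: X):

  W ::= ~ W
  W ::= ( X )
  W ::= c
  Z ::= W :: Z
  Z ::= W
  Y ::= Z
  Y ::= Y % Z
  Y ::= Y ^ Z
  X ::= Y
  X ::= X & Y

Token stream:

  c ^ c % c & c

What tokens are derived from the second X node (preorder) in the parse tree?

c ^ c % c

[X [X [Y [Y [Y [Z [W c]]] ^ [Z [W c]]] % [Z [W c]]]] & [Y [Z [W c]]]]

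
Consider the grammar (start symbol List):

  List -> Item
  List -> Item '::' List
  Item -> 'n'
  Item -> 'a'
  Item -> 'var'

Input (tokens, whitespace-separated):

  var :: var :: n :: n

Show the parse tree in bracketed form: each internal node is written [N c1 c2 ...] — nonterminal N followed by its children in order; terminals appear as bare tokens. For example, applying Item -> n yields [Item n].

List
Item :: List
var :: List
var :: Item :: List
var :: var :: List
var :: var :: Item :: List
var :: var :: n :: List
var :: var :: n :: Item
var :: var :: n :: n

[List [Item var] :: [List [Item var] :: [List [Item n] :: [List [Item n]]]]]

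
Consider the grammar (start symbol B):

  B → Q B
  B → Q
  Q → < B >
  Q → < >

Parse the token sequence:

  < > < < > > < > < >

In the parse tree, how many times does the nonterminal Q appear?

[B [Q < >] [B [Q < [B [Q < >]] >] [B [Q < >] [B [Q < >]]]]]

5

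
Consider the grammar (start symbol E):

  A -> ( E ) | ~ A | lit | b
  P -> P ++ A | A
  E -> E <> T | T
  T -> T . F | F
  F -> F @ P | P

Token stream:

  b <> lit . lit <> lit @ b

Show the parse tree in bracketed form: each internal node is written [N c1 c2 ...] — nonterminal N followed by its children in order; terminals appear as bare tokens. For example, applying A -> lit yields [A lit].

E
E <> T
E <> T <> T
T <> T <> T
F <> T <> T
P <> T <> T
A <> T <> T
b <> T <> T
b <> T . F <> T
b <> F . F <> T
b <> P . F <> T
b <> A . F <> T
b <> lit . F <> T
b <> lit . P <> T
b <> lit . A <> T
b <> lit . lit <> T
b <> lit . lit <> F
b <> lit . lit <> F @ P
b <> lit . lit <> P @ P
b <> lit . lit <> A @ P
b <> lit . lit <> lit @ P
b <> lit . lit <> lit @ A
b <> lit . lit <> lit @ b

[E [E [E [T [F [P [A b]]]]] <> [T [T [F [P [A lit]]]] . [F [P [A lit]]]]] <> [T [F [F [P [A lit]]] @ [P [A b]]]]]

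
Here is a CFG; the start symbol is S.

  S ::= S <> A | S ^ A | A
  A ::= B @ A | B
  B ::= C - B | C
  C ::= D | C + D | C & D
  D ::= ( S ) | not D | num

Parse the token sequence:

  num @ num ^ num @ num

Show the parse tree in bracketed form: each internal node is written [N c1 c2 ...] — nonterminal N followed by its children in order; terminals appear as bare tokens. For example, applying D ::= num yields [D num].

[S [S [A [B [C [D num]]] @ [A [B [C [D num]]]]]] ^ [A [B [C [D num]]] @ [A [B [C [D num]]]]]]

S
S ^ A
A ^ A
B @ A ^ A
C @ A ^ A
D @ A ^ A
num @ A ^ A
num @ B ^ A
num @ C ^ A
num @ D ^ A
num @ num ^ A
num @ num ^ B @ A
num @ num ^ C @ A
num @ num ^ D @ A
num @ num ^ num @ A
num @ num ^ num @ B
num @ num ^ num @ C
num @ num ^ num @ D
num @ num ^ num @ num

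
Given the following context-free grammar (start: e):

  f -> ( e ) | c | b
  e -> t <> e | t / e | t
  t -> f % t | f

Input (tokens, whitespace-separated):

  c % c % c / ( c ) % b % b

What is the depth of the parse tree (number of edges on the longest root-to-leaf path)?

[e [t [f c] % [t [f c] % [t [f c]]]] / [e [t [f ( [e [t [f c]]] )] % [t [f b] % [t [f b]]]]]]

7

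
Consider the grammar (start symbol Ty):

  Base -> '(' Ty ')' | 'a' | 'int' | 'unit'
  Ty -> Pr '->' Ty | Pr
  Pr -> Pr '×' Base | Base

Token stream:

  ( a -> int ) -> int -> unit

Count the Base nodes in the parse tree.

[Ty [Pr [Base ( [Ty [Pr [Base a]] -> [Ty [Pr [Base int]]]] )]] -> [Ty [Pr [Base int]] -> [Ty [Pr [Base unit]]]]]

5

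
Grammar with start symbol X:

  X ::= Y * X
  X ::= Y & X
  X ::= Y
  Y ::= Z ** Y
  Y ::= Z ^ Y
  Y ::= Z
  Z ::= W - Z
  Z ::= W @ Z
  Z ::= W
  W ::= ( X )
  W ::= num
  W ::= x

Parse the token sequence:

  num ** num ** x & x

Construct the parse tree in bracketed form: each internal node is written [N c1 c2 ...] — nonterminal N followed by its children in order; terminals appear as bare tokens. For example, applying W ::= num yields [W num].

[X [Y [Z [W num]] ** [Y [Z [W num]] ** [Y [Z [W x]]]]] & [X [Y [Z [W x]]]]]

X
Y & X
Z ** Y & X
W ** Y & X
num ** Y & X
num ** Z ** Y & X
num ** W ** Y & X
num ** num ** Y & X
num ** num ** Z & X
num ** num ** W & X
num ** num ** x & X
num ** num ** x & Y
num ** num ** x & Z
num ** num ** x & W
num ** num ** x & x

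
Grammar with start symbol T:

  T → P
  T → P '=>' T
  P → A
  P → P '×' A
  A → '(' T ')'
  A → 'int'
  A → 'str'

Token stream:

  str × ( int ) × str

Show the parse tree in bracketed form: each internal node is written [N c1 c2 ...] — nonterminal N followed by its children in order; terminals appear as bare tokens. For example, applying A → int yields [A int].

T
P
P × A
P × A × A
A × A × A
str × A × A
str × ( T ) × A
str × ( P ) × A
str × ( A ) × A
str × ( int ) × A
str × ( int ) × str

[T [P [P [P [A str]] × [A ( [T [P [A int]]] )]] × [A str]]]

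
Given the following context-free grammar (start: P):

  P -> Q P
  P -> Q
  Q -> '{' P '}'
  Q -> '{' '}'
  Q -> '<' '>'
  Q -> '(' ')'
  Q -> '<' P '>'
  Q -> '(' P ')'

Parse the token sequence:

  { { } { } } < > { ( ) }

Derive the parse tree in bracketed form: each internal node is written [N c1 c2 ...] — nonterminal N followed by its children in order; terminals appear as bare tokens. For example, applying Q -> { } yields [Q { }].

[P [Q { [P [Q { }] [P [Q { }]]] }] [P [Q < >] [P [Q { [P [Q ( )]] }]]]]

P
Q P
{ P } P
{ Q P } P
{ { } P } P
{ { } Q } P
{ { } { } } P
{ { } { } } Q P
{ { } { } } < > P
{ { } { } } < > Q
{ { } { } } < > { P }
{ { } { } } < > { Q }
{ { } { } } < > { ( ) }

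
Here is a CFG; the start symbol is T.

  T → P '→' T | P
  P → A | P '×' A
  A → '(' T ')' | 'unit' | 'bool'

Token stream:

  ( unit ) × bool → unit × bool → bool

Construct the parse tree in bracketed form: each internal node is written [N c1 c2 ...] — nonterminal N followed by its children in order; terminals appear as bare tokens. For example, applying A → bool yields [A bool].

T
P → T
P × A → T
A × A → T
( T ) × A → T
( P ) × A → T
( A ) × A → T
( unit ) × A → T
( unit ) × bool → T
( unit ) × bool → P → T
( unit ) × bool → P × A → T
( unit ) × bool → A × A → T
( unit ) × bool → unit × A → T
( unit ) × bool → unit × bool → T
( unit ) × bool → unit × bool → P
( unit ) × bool → unit × bool → A
( unit ) × bool → unit × bool → bool

[T [P [P [A ( [T [P [A unit]]] )]] × [A bool]] → [T [P [P [A unit]] × [A bool]] → [T [P [A bool]]]]]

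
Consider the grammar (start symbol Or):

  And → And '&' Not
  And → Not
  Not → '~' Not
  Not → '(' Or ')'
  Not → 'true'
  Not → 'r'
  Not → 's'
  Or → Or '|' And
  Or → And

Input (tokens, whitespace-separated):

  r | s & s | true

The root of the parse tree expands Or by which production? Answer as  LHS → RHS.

Or → Or '|' And

[Or [Or [Or [And [Not r]]] | [And [And [Not s]] & [Not s]]] | [And [Not true]]]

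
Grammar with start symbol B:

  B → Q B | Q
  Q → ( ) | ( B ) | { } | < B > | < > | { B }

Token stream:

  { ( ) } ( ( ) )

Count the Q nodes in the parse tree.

[B [Q { [B [Q ( )]] }] [B [Q ( [B [Q ( )]] )]]]

4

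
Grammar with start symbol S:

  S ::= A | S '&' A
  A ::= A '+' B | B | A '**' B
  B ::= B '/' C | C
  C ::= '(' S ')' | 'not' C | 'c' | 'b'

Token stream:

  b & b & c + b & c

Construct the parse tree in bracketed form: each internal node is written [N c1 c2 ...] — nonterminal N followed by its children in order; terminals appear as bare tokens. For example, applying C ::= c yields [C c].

[S [S [S [S [A [B [C b]]]] & [A [B [C b]]]] & [A [A [B [C c]]] + [B [C b]]]] & [A [B [C c]]]]

S
S & A
S & A & A
S & A & A & A
A & A & A & A
B & A & A & A
C & A & A & A
b & A & A & A
b & B & A & A
b & C & A & A
b & b & A & A
b & b & A + B & A
b & b & B + B & A
b & b & C + B & A
b & b & c + B & A
b & b & c + C & A
b & b & c + b & A
b & b & c + b & B
b & b & c + b & C
b & b & c + b & c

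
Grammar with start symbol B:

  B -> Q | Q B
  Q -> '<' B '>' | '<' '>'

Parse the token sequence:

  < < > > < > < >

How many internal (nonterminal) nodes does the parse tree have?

8

[B [Q < [B [Q < >]] >] [B [Q < >] [B [Q < >]]]]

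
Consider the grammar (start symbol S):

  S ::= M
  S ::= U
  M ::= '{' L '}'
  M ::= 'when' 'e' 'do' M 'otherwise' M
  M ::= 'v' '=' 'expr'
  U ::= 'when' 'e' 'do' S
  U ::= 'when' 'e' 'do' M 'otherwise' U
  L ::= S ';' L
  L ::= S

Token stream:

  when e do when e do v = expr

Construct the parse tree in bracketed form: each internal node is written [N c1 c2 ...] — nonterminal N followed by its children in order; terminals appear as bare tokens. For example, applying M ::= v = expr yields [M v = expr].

S
U
when e do S
when e do U
when e do when e do S
when e do when e do M
when e do when e do v = expr

[S [U when e do [S [U when e do [S [M v = expr]]]]]]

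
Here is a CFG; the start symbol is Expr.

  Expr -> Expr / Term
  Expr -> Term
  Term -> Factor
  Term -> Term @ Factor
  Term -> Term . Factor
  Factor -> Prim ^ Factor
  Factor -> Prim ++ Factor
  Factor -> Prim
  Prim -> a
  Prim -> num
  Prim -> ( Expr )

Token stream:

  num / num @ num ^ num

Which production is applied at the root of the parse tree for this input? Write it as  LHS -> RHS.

[Expr [Expr [Term [Factor [Prim num]]]] / [Term [Term [Factor [Prim num]]] @ [Factor [Prim num] ^ [Factor [Prim num]]]]]

Expr -> Expr / Term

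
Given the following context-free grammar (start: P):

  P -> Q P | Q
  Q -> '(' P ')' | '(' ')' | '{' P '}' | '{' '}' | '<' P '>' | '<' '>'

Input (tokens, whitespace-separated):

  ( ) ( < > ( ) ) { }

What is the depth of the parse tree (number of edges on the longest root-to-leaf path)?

[P [Q ( )] [P [Q ( [P [Q < >] [P [Q ( )]]] )] [P [Q { }]]]]

6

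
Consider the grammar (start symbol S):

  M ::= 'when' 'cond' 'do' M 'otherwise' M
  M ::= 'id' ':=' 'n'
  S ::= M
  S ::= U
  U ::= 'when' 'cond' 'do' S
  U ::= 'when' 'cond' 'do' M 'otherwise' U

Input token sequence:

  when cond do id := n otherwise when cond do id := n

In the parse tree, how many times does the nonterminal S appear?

2

[S [U when cond do [M id := n] otherwise [U when cond do [S [M id := n]]]]]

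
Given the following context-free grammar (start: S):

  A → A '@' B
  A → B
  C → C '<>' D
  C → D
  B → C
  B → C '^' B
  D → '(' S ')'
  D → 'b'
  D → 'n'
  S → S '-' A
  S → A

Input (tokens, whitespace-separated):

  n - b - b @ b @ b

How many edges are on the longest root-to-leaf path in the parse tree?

[S [S [S [A [B [C [D n]]]]] - [A [B [C [D b]]]]] - [A [A [A [B [C [D b]]]] @ [B [C [D b]]]] @ [B [C [D b]]]]]

7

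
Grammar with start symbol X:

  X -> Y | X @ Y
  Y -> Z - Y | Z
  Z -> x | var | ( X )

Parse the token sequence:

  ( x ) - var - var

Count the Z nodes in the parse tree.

[X [Y [Z ( [X [Y [Z x]]] )] - [Y [Z var] - [Y [Z var]]]]]

4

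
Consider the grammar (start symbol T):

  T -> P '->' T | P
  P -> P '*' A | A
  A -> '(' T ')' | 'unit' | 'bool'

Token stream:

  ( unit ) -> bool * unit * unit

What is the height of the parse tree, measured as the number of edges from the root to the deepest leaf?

6

[T [P [A ( [T [P [A unit]]] )]] -> [T [P [P [P [A bool]] * [A unit]] * [A unit]]]]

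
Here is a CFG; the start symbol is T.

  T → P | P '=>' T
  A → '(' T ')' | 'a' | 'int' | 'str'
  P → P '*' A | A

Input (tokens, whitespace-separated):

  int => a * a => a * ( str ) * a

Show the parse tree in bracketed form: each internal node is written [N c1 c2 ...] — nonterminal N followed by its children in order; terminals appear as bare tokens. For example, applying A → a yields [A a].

T
P => T
A => T
int => T
int => P => T
int => P * A => T
int => A * A => T
int => a * A => T
int => a * a => T
int => a * a => P
int => a * a => P * A
int => a * a => P * A * A
int => a * a => A * A * A
int => a * a => a * A * A
int => a * a => a * ( T ) * A
int => a * a => a * ( P ) * A
int => a * a => a * ( A ) * A
int => a * a => a * ( str ) * A
int => a * a => a * ( str ) * a

[T [P [A int]] => [T [P [P [A a]] * [A a]] => [T [P [P [P [A a]] * [A ( [T [P [A str]]] )]] * [A a]]]]]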